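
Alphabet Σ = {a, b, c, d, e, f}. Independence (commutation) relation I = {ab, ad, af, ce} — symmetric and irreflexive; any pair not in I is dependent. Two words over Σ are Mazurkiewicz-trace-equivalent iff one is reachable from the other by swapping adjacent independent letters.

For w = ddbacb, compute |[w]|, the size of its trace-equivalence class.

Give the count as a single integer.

0(d) covers ∅
1(d) covers 0:d
2(b) covers 1:d
3(a) covers ∅
4(c) covers 2:b, 3:a
5(b) covers 4:c
floor of heap: 0:d, 3:a
completions by unplaced set U, small U first (add the entries for U minus each lowest piece of U):
  |U|=1: {5}:1
  |U|=2: {4,5}:1
  |U|=3: {2,4,5}:1  {3,4,5}:1
  |U|=4: {1,2,4,5}:1  {2,3,4,5}:2
  start at 0(d): 3
  start at 3(a): 1
sum over floor = 4

4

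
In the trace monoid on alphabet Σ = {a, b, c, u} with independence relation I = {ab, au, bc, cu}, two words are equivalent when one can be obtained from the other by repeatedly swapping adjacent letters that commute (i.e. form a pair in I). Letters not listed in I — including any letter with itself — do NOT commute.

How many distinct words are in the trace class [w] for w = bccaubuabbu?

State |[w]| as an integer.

#0=b has no predecessor
#1=c has no predecessor
#2=c depends on [1:c]
#3=a depends on [2:c]
#4=u depends on [0:b]
#5=b depends on [4:u]
#6=u depends on [5:b]
#7=a depends on [3:a]
#8=b depends on [6:u]
#9=b depends on [8:b]
#10=u depends on [9:b]
sources: [0:b, 1:c]
N(rest) = Σ N(rest − s) over sources s of rest; N(one piece) = 1:
  size 1 → [7]=1  [10]=1
  size 2 → [3,7]=1  [7,10]=2  [9,10]=1
  size 3 → [2,3,7]=1  [3,7,10]=3  [7,9,10]=3  [8,9,10]=1
  size 4 → [1,2,3,7]=1  [2,3,7,10]=4  [3,7,9,10]=6  [6,8,9,10]=1  [7,8,9,10]=4
  size 5 → [1,2,3,7,10]=5  [2,3,7,9,10]=10  [3,7,8,9,10]=10  [5,6,8,9,10]=1  [6,7,8,9,10]=5
  size 6 → [1,2,3,7,9,10]=15  [2,3,7,8,9,10]=20  [3,6,7,8,9,10]=15  [4,5,6,8,9,10]=1  [5,6,7,8,9,10]=6
  size 7 → [0,4,5,6,8,9,10]=1  [1,2,3,7,8,9,10]=35  [2,3,6,7,8,9,10]=35  [3,5,6,7,8,9,10]=21  [4,5,6,7,8,9,10]=7
  size 8 → [0,4,5,6,7,8,9,10]=8  [1,2,3,6,7,8,9,10]=70  [2,3,5,6,7,8,9,10]=56  [3,4,5,6,7,8,9,10]=28
  size 9 → [0,3,4,5,6,7,8,9,10]=36  [1,2,3,5,6,7,8,9,10]=126  [2,3,4,5,6,7,8,9,10]=84
  first=0(b) contributes 210
  first=1(c) contributes 120
|[w]| = 330

330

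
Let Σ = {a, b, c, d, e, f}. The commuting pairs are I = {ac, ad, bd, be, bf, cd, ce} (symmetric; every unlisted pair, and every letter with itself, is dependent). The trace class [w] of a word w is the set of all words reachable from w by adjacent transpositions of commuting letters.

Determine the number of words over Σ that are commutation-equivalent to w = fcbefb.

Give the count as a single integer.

#0=f has no predecessor
#1=c depends on [0:f]
#2=b depends on [1:c]
#3=e depends on [0:f]
#4=f depends on [1:c, 3:e]
#5=b depends on [2:b]
sources: [0:f]
N(rest) = Σ N(rest − s) over sources s of rest; N(one piece) = 1:
  size 1 → [4]=1  [5]=1
  size 2 → [2,5]=1  [3,4]=1  [4,5]=2
  size 3 → [2,4,5]=3  [3,4,5]=3
  size 4 → [1,2,4,5]=3  [2,3,4,5]=6
  first=0(f) contributes 9

9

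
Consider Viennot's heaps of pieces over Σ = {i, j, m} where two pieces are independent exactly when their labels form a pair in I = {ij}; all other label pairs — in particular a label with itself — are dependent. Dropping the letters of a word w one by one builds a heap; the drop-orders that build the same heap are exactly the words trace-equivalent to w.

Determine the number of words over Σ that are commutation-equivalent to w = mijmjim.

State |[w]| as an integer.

4

0(m) covers ∅
1(i) covers 0:m
2(j) covers 0:m
3(m) covers 1:i, 2:j
4(j) covers 3:m
5(i) covers 3:m
6(m) covers 4:j, 5:i
floor of heap: 0:m
completions by unplaced set U, small U first (add the entries for U minus each lowest piece of U):
  |U|=1: {6}:1
  |U|=2: {4,6}:1  {5,6}:1
  |U|=3: {4,5,6}:2
  |U|=4: {3,4,5,6}:2
  |U|=5: {1,3,4,5,6}:2  {2,3,4,5,6}:2
  start at 0(m): 4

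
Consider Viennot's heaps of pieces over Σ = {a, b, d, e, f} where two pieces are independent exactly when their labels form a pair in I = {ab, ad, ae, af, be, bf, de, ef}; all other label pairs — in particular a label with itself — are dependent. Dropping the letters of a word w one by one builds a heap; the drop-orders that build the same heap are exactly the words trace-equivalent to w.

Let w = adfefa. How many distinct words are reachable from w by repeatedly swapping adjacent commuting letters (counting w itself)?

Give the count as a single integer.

60

drop 0:a onto floor
drop 1:d onto floor
drop 2:f onto {1:d}
drop 3:e onto floor
drop 4:f onto {2:f}
drop 5:a onto {0:a}
ground layer = {0:a, 1:d, 3:e}
drop-orders for the pieces not yet dropped (sum over which currently-grounded one goes next):
  1 to go: {3} 1  {4} 1  {5} 1
  2 to go: {0,5} 1  {2,4} 1  {3,4} 2  {3,5} 2  {4,5} 2
  3 to go: {0,3,5} 3  {0,4,5} 3  {1,2,4} 1  {2,3,4} 3  {2,4,5} 3  {3,4,5} 6
  4 to go: {0,2,4,5} 6  {0,3,4,5} 12  {1,2,3,4} 4  {1,2,4,5} 4  {2,3,4,5} 12
  if 0:a drops first: 20 orders
  if 1:d drops first: 30 orders
  if 3:e drops first: 10 orders
heap linearizations: 60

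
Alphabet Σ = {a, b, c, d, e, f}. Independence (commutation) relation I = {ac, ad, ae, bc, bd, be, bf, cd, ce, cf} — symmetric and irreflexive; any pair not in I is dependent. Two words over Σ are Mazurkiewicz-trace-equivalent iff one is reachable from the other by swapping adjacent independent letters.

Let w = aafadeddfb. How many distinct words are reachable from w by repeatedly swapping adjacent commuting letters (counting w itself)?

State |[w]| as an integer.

drop 0:a onto floor
drop 1:a onto {0:a}
drop 2:f onto {1:a}
drop 3:a onto {2:f}
drop 4:d onto {2:f}
drop 5:e onto {4:d}
drop 6:d onto {5:e}
drop 7:d onto {6:d}
drop 8:f onto {3:a, 7:d}
drop 9:b onto {3:a}
ground layer = {0:a}
drop-orders for the pieces not yet dropped (sum over which currently-grounded one goes next):
  1 to go: {8} 1  {9} 1
  2 to go: {7,8} 1  {8,9} 2
  3 to go: {3,8,9} 2  {6,7,8} 1  {7,8,9} 3
  4 to go: {3,7,8,9} 5  {5,6,7,8} 1  {6,7,8,9} 4
  5 to go: {3,6,7,8,9} 9  {4,5,6,7,8} 1  {5,6,7,8,9} 5
  6 to go: {3,5,6,7,8,9} 14  {4,5,6,7,8,9} 6
  7 to go: {3,4,5,6,7,8,9} 20
  8 to go: {2,3,4,5,6,7,8,9} 20
  if 0:a drops first: 20 orders

20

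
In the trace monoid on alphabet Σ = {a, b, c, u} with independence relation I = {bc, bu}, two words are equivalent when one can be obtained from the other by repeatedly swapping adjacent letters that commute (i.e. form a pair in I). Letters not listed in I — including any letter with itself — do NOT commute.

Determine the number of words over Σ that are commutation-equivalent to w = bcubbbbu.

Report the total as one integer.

56

piece 0:b — minimal
piece 1:c — minimal
piece 2:u rests on {1:c}
piece 3:b rests on {0:b}
piece 4:b rests on {3:b}
piece 5:b rests on {4:b}
piece 6:b rests on {5:b}
piece 7:u rests on {2:u}
minimal pieces: {0:b, 1:c}
ways to finish when only these pieces remain (= sum over removing one remaining piece with nothing left below it):
  1 left: {6}→1  {7}→1
  2 left: {2,7}→1  {5,6}→1  {6,7}→2
  3 left: {1,2,7}→1  {2,6,7}→3  {4,5,6}→1  {5,6,7}→3
  4 left: {1,2,6,7}→4  {2,5,6,7}→6  {3,4,5,6}→1  {4,5,6,7}→4
  5 left: {0,3,4,5,6}→1  {1,2,5,6,7}→10  {2,4,5,6,7}→10  {3,4,5,6,7}→5
  6 left: {0,3,4,5,6,7}→6  {1,2,4,5,6,7}→20  {2,3,4,5,6,7}→15
  placing 0:b first → 35 extensions
  placing 1:c first → 21 extensions
total linear extensions = 56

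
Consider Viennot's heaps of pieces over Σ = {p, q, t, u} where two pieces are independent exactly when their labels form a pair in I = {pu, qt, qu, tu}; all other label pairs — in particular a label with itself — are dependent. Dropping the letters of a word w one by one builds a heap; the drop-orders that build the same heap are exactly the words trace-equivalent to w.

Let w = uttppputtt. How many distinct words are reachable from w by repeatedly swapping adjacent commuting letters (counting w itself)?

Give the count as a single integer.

45

0(u) covers ∅
1(t) covers ∅
2(t) covers 1:t
3(p) covers 2:t
4(p) covers 3:p
5(p) covers 4:p
6(u) covers 0:u
7(t) covers 5:p
8(t) covers 7:t
9(t) covers 8:t
floor of heap: 0:u, 1:t
completions by unplaced set U, small U first (add the entries for U minus each lowest piece of U):
  |U|=1: {6}:1  {9}:1
  |U|=2: {0,6}:1  {6,9}:2  {8,9}:1
  |U|=3: {0,6,9}:3  {6,8,9}:3  {7,8,9}:1
  |U|=4: {0,6,8,9}:6  {5,7,8,9}:1  {6,7,8,9}:4
  |U|=5: {0,6,7,8,9}:10  {4,5,7,8,9}:1  {5,6,7,8,9}:5
  |U|=6: {0,5,6,7,8,9}:15  {3,4,5,7,8,9}:1  {4,5,6,7,8,9}:6
  |U|=7: {0,4,5,6,7,8,9}:21  {2,3,4,5,7,8,9}:1  {3,4,5,6,7,8,9}:7
  |U|=8: {0,3,4,5,6,7,8,9}:28  {1,2,3,4,5,7,8,9}:1  {2,3,4,5,6,7,8,9}:8
  start at 0(u): 9
  start at 1(t): 36
sum over floor = 45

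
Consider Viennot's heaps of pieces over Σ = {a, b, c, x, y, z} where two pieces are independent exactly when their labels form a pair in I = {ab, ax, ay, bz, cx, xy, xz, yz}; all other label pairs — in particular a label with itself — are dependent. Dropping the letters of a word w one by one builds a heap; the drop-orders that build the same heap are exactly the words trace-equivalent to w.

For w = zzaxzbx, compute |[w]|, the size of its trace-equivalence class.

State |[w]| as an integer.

drop 0:z onto floor
drop 1:z onto {0:z}
drop 2:a onto {1:z}
drop 3:x onto floor
drop 4:z onto {2:a}
drop 5:b onto {3:x}
drop 6:x onto {5:b}
ground layer = {0:z, 3:x}
drop-orders for the pieces not yet dropped (sum over which currently-grounded one goes next):
  1 to go: {4} 1  {6} 1
  2 to go: {2,4} 1  {4,6} 2  {5,6} 1
  3 to go: {1,2,4} 1  {2,4,6} 3  {3,5,6} 1  {4,5,6} 3
  4 to go: {0,1,2,4} 1  {1,2,4,6} 4  {2,4,5,6} 6  {3,4,5,6} 4
  5 to go: {0,1,2,4,6} 5  {1,2,4,5,6} 10  {2,3,4,5,6} 10
  if 0:z drops first: 20 orders
  if 3:x drops first: 15 orders
heap linearizations: 35

35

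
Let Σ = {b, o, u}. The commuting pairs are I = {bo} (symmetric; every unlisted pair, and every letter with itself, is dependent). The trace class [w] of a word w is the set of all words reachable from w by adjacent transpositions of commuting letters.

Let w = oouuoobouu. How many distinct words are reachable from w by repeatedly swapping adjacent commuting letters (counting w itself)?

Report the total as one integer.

drop 0:o onto floor
drop 1:o onto {0:o}
drop 2:u onto {1:o}
drop 3:u onto {2:u}
drop 4:o onto {3:u}
drop 5:o onto {4:o}
drop 6:b onto {3:u}
drop 7:o onto {5:o}
drop 8:u onto {6:b, 7:o}
drop 9:u onto {8:u}
ground layer = {0:o}
drop-orders for the pieces not yet dropped (sum over which currently-grounded one goes next):
  1 to go: {9} 1
  2 to go: {8,9} 1
  3 to go: {6,8,9} 1  {7,8,9} 1
  4 to go: {5,7,8,9} 1  {6,7,8,9} 2
  5 to go: {4,5,7,8,9} 1  {5,6,7,8,9} 3
  6 to go: {4,5,6,7,8,9} 4
  7 to go: {3,4,5,6,7,8,9} 4
  8 to go: {2,3,4,5,6,7,8,9} 4
  if 0:o drops first: 4 orders

4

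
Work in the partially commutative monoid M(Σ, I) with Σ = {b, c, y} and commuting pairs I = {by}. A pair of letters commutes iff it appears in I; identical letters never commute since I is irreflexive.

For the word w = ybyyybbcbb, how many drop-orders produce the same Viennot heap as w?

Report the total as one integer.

#0=y has no predecessor
#1=b has no predecessor
#2=y depends on [0:y]
#3=y depends on [2:y]
#4=y depends on [3:y]
#5=b depends on [1:b]
#6=b depends on [5:b]
#7=c depends on [4:y, 6:b]
#8=b depends on [7:c]
#9=b depends on [8:b]
sources: [0:y, 1:b]
N(rest) = Σ N(rest − s) over sources s of rest; N(one piece) = 1:
  size 1 → [9]=1
  size 2 → [8,9]=1
  size 3 → [7,8,9]=1
  size 4 → [4,7,8,9]=1  [6,7,8,9]=1
  size 5 → [3,4,7,8,9]=1  [4,6,7,8,9]=2  [5,6,7,8,9]=1
  size 6 → [1,5,6,7,8,9]=1  [2,3,4,7,8,9]=1  [3,4,6,7,8,9]=3  [4,5,6,7,8,9]=3
  size 7 → [0,2,3,4,7,8,9]=1  [1,4,5,6,7,8,9]=4  [2,3,4,6,7,8,9]=4  [3,4,5,6,7,8,9]=6
  size 8 → [0,2,3,4,6,7,8,9]=5  [1,3,4,5,6,7,8,9]=10  [2,3,4,5,6,7,8,9]=10
  first=0(y) contributes 20
  first=1(b) contributes 15
|[w]| = 35

35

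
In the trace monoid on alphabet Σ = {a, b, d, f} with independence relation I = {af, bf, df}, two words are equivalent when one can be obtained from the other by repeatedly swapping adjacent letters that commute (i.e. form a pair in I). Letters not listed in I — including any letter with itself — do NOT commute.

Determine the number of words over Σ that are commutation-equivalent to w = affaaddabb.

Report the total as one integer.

piece 0:a — minimal
piece 1:f — minimal
piece 2:f rests on {1:f}
piece 3:a rests on {0:a}
piece 4:a rests on {3:a}
piece 5:d rests on {4:a}
piece 6:d rests on {5:d}
piece 7:a rests on {6:d}
piece 8:b rests on {7:a}
piece 9:b rests on {8:b}
minimal pieces: {0:a, 1:f}
ways to finish when only these pieces remain (= sum over removing one remaining piece with nothing left below it):
  1 left: {2}→1  {9}→1
  2 left: {1,2}→1  {2,9}→2  {8,9}→1
  3 left: {1,2,9}→3  {2,8,9}→3  {7,8,9}→1
  4 left: {1,2,8,9}→6  {2,7,8,9}→4  {6,7,8,9}→1
  5 left: {1,2,7,8,9}→10  {2,6,7,8,9}→5  {5,6,7,8,9}→1
  6 left: {1,2,6,7,8,9}→15  {2,5,6,7,8,9}→6  {4,5,6,7,8,9}→1
  7 left: {1,2,5,6,7,8,9}→21  {2,4,5,6,7,8,9}→7  {3,4,5,6,7,8,9}→1
  8 left: {0,3,4,5,6,7,8,9}→1  {1,2,4,5,6,7,8,9}→28  {2,3,4,5,6,7,8,9}→8
  placing 0:a first → 36 extensions
  placing 1:f first → 9 extensions
total linear extensions = 45

45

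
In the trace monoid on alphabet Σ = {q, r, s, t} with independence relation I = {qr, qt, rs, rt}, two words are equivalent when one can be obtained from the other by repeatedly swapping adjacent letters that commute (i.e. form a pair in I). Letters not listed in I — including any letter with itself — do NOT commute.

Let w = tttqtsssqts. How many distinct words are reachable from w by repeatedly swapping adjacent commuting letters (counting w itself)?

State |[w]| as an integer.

0(t) covers ∅
1(t) covers 0:t
2(t) covers 1:t
3(q) covers ∅
4(t) covers 2:t
5(s) covers 3:q, 4:t
6(s) covers 5:s
7(s) covers 6:s
8(q) covers 7:s
9(t) covers 7:s
10(s) covers 8:q, 9:t
floor of heap: 0:t, 3:q
completions by unplaced set U, small U first (add the entries for U minus each lowest piece of U):
  |U|=1: {10}:1
  |U|=2: {8,10}:1  {9,10}:1
  |U|=3: {8,9,10}:2
  |U|=4: {7,8,9,10}:2
  |U|=5: {6,7,8,9,10}:2
  |U|=6: {5,6,7,8,9,10}:2
  |U|=7: {3,5,6,7,8,9,10}:2  {4,5,6,7,8,9,10}:2
  |U|=8: {2,4,5,6,7,8,9,10}:2  {3,4,5,6,7,8,9,10}:4
  |U|=9: {1,2,4,5,6,7,8,9,10}:2  {2,3,4,5,6,7,8,9,10}:6
  start at 0(t): 8
  start at 3(q): 2
sum over floor = 10

10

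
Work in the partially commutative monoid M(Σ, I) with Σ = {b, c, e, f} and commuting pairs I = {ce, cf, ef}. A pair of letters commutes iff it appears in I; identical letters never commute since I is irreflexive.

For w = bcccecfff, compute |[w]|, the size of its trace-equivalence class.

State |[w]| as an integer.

280

0(b) covers ∅
1(c) covers 0:b
2(c) covers 1:c
3(c) covers 2:c
4(e) covers 0:b
5(c) covers 3:c
6(f) covers 0:b
7(f) covers 6:f
8(f) covers 7:f
floor of heap: 0:b
completions by unplaced set U, small U first (add the entries for U minus each lowest piece of U):
  |U|=1: {4}:1  {5}:1  {8}:1
  |U|=2: {3,5}:1  {4,5}:2  {4,8}:2  {5,8}:2  {7,8}:1
  |U|=3: {2,3,5}:1  {3,4,5}:3  {3,5,8}:3  {4,5,8}:6  {4,7,8}:3  {5,7,8}:3  {6,7,8}:1
  |U|=4: {1,2,3,5}:1  {2,3,4,5}:4  {2,3,5,8}:4  {3,4,5,8}:12  {3,5,7,8}:6  {4,5,7,8}:12  {4,6,7,8}:4  {5,6,7,8}:4
  |U|=5: {1,2,3,4,5}:5  {1,2,3,5,8}:5  {2,3,4,5,8}:20  {2,3,5,7,8}:10  {3,4,5,7,8}:30  {3,5,6,7,8}:10  {4,5,6,7,8}:20
  |U|=6: {1,2,3,4,5,8}:30  {1,2,3,5,7,8}:15  {2,3,4,5,7,8}:60  {2,3,5,6,7,8}:20  {3,4,5,6,7,8}:60
  |U|=7: {1,2,3,4,5,7,8}:105  {1,2,3,5,6,7,8}:35  {2,3,4,5,6,7,8}:140
  start at 0(b): 280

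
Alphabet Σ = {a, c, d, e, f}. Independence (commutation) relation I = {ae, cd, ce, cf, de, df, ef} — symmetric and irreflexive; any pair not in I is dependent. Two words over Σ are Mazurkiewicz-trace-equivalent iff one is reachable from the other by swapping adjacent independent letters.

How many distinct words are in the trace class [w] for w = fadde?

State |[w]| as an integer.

5

piece 0:f — minimal
piece 1:a rests on {0:f}
piece 2:d rests on {1:a}
piece 3:d rests on {2:d}
piece 4:e — minimal
minimal pieces: {0:f, 4:e}
ways to finish when only these pieces remain (= sum over removing one remaining piece with nothing left below it):
  1 left: {3}→1  {4}→1
  2 left: {2,3}→1  {3,4}→2
  3 left: {1,2,3}→1  {2,3,4}→3
  placing 0:f first → 4 extensions
  placing 4:e first → 1 extensions
total linear extensions = 5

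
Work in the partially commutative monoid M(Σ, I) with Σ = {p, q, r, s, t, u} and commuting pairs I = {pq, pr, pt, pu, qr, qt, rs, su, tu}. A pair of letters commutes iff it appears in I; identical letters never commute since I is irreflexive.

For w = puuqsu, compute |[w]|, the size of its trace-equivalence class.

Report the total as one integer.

drop 0:p onto floor
drop 1:u onto floor
drop 2:u onto {1:u}
drop 3:q onto {2:u}
drop 4:s onto {0:p, 3:q}
drop 5:u onto {3:q}
ground layer = {0:p, 1:u}
drop-orders for the pieces not yet dropped (sum over which currently-grounded one goes next):
  1 to go: {4} 1  {5} 1
  2 to go: {0,4} 1  {4,5} 2
  3 to go: {0,4,5} 3  {3,4,5} 2
  4 to go: {0,3,4,5} 5  {2,3,4,5} 2
  if 0:p drops first: 2 orders
  if 1:u drops first: 7 orders
heap linearizations: 9

9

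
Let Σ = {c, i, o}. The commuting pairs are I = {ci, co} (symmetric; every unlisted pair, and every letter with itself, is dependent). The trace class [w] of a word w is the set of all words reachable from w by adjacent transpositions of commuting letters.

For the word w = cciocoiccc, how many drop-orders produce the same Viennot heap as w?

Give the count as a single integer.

#0=c has no predecessor
#1=c depends on [0:c]
#2=i has no predecessor
#3=o depends on [2:i]
#4=c depends on [1:c]
#5=o depends on [3:o]
#6=i depends on [5:o]
#7=c depends on [4:c]
#8=c depends on [7:c]
#9=c depends on [8:c]
sources: [0:c, 2:i]
N(rest) = Σ N(rest − s) over sources s of rest; N(one piece) = 1:
  size 1 → [6]=1  [9]=1
  size 2 → [5,6]=1  [6,9]=2  [8,9]=1
  size 3 → [3,5,6]=1  [5,6,9]=3  [6,8,9]=3  [7,8,9]=1
  size 4 → [2,3,5,6]=1  [3,5,6,9]=4  [4,7,8,9]=1  [5,6,8,9]=6  [6,7,8,9]=4
  size 5 → [1,4,7,8,9]=1  [2,3,5,6,9]=5  [3,5,6,8,9]=10  [4,6,7,8,9]=5  [5,6,7,8,9]=10
  size 6 → [0,1,4,7,8,9]=1  [1,4,6,7,8,9]=6  [2,3,5,6,8,9]=15  [3,5,6,7,8,9]=20  [4,5,6,7,8,9]=15
  size 7 → [0,1,4,6,7,8,9]=7  [1,4,5,6,7,8,9]=21  [2,3,5,6,7,8,9]=35  [3,4,5,6,7,8,9]=35
  size 8 → [0,1,4,5,6,7,8,9]=28  [1,3,4,5,6,7,8,9]=56  [2,3,4,5,6,7,8,9]=70
  first=0(c) contributes 126
  first=2(i) contributes 84
|[w]| = 210

210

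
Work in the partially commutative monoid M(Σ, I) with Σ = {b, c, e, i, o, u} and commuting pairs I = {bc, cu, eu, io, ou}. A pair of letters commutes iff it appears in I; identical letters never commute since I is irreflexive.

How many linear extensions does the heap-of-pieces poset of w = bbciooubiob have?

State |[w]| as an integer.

0(b) covers ∅
1(b) covers 0:b
2(c) covers ∅
3(i) covers 1:b, 2:c
4(o) covers 1:b, 2:c
5(o) covers 4:o
6(u) covers 3:i
7(b) covers 5:o, 6:u
8(i) covers 7:b
9(o) covers 7:b
10(b) covers 8:i, 9:o
floor of heap: 0:b, 2:c
completions by unplaced set U, small U first (add the entries for U minus each lowest piece of U):
  |U|=1: {10}:1
  |U|=2: {8,10}:1  {9,10}:1
  |U|=3: {8,9,10}:2
  |U|=4: {7,8,9,10}:2
  |U|=5: {5,7,8,9,10}:2  {6,7,8,9,10}:2
  |U|=6: {3,6,7,8,9,10}:2  {4,5,7,8,9,10}:2  {5,6,7,8,9,10}:4
  |U|=7: {3,5,6,7,8,9,10}:6  {4,5,6,7,8,9,10}:6
  |U|=8: {3,4,5,6,7,8,9,10}:12
  |U|=9: {1,3,4,5,6,7,8,9,10}:12  {2,3,4,5,6,7,8,9,10}:12
  start at 0(b): 24
  start at 2(c): 12
sum over floor = 36

36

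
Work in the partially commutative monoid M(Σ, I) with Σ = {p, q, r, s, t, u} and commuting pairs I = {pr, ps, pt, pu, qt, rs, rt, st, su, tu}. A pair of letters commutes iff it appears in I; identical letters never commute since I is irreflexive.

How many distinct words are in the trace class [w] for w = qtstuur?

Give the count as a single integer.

drop 0:q onto floor
drop 1:t onto floor
drop 2:s onto {0:q}
drop 3:t onto {1:t}
drop 4:u onto {0:q}
drop 5:u onto {4:u}
drop 6:r onto {5:u}
ground layer = {0:q, 1:t}
drop-orders for the pieces not yet dropped (sum over which currently-grounded one goes next):
  1 to go: {2} 1  {3} 1  {6} 1
  2 to go: {1,3} 1  {2,3} 2  {2,6} 2  {3,6} 2  {5,6} 1
  3 to go: {1,2,3} 3  {1,3,6} 3  {2,3,6} 6  {2,5,6} 3  {3,5,6} 3  {4,5,6} 1
  4 to go: {1,2,3,6} 12  {1,3,5,6} 6  {2,3,5,6} 12  {2,4,5,6} 4  {3,4,5,6} 4
  5 to go: {0,2,4,5,6} 4  {1,2,3,5,6} 30  {1,3,4,5,6} 10  {2,3,4,5,6} 20
  if 0:q drops first: 60 orders
  if 1:t drops first: 24 orders
heap linearizations: 84

84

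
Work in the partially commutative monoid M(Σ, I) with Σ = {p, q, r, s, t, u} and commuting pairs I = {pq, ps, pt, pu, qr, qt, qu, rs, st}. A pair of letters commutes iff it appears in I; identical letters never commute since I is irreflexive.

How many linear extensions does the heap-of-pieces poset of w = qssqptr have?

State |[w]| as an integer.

drop 0:q onto floor
drop 1:s onto {0:q}
drop 2:s onto {1:s}
drop 3:q onto {2:s}
drop 4:p onto floor
drop 5:t onto floor
drop 6:r onto {4:p, 5:t}
ground layer = {0:q, 4:p, 5:t}
drop-orders for the pieces not yet dropped (sum over which currently-grounded one goes next):
  1 to go: {3} 1  {6} 1
  2 to go: {2,3} 1  {3,6} 2  {4,6} 1  {5,6} 1
  3 to go: {1,2,3} 1  {2,3,6} 3  {3,4,6} 3  {3,5,6} 3  {4,5,6} 2
  4 to go: {0,1,2,3} 1  {1,2,3,6} 4  {2,3,4,6} 6  {2,3,5,6} 6  {3,4,5,6} 8
  5 to go: {0,1,2,3,6} 5  {1,2,3,4,6} 10  {1,2,3,5,6} 10  {2,3,4,5,6} 20
  if 0:q drops first: 40 orders
  if 4:p drops first: 15 orders
  if 5:t drops first: 15 orders
heap linearizations: 70

70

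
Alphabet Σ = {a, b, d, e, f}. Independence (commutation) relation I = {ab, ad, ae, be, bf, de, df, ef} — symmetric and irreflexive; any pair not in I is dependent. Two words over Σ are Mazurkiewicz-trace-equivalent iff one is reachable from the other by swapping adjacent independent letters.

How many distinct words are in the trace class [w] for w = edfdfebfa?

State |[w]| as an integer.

drop 0:e onto floor
drop 1:d onto floor
drop 2:f onto floor
drop 3:d onto {1:d}
drop 4:f onto {2:f}
drop 5:e onto {0:e}
drop 6:b onto {3:d}
drop 7:f onto {4:f}
drop 8:a onto {7:f}
ground layer = {0:e, 1:d, 2:f}
drop-orders for the pieces not yet dropped (sum over which currently-grounded one goes next):
  1 to go: {5} 1  {6} 1  {8} 1
  2 to go: {0,5} 1  {3,6} 1  {5,6} 2  {5,8} 2  {6,8} 2  {7,8} 1
  3 to go: {0,5,6} 3  {0,5,8} 3  {1,3,6} 1  {3,5,6} 3  {3,6,8} 3  {4,7,8} 1  {5,6,8} 6  {5,7,8} 3  {6,7,8} 3
  4 to go: {0,3,5,6} 6  {0,5,6,8} 12  {0,5,7,8} 6  {1,3,5,6} 4  {1,3,6,8} 4  {2,4,7,8} 1  {3,5,6,8} 12  {3,6,7,8} 6  {4,5,7,8} 4  {4,6,7,8} 4  {5,6,7,8} 12
  5 to go: {0,1,3,5,6} 10  {0,3,5,6,8} 30  {0,4,5,7,8} 10  {0,5,6,7,8} 30  {1,3,5,6,8} 20  {1,3,6,7,8} 10  {2,4,5,7,8} 5  {2,4,6,7,8} 5  {3,4,6,7,8} 10  {3,5,6,7,8} 30  {4,5,6,7,8} 20
  6 to go: {0,1,3,5,6,8} 60  {0,2,4,5,7,8} 15  {0,3,5,6,7,8} 90  {0,4,5,6,7,8} 60  {1,3,4,6,7,8} 20  {1,3,5,6,7,8} 60  {2,3,4,6,7,8} 15  {2,4,5,6,7,8} 30  {3,4,5,6,7,8} 60
  7 to go: {0,1,3,5,6,7,8} 210  {0,2,4,5,6,7,8} 105  {0,3,4,5,6,7,8} 210  {1,2,3,4,6,7,8} 35  {1,3,4,5,6,7,8} 140  {2,3,4,5,6,7,8} 105
  if 0:e drops first: 280 orders
  if 1:d drops first: 420 orders
  if 2:f drops first: 560 orders
heap linearizations: 1260

1260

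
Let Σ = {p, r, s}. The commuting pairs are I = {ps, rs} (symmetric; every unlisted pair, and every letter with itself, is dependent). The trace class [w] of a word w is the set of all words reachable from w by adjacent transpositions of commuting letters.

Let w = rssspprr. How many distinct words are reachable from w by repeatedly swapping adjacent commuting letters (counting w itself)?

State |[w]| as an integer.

drop 0:r onto floor
drop 1:s onto floor
drop 2:s onto {1:s}
drop 3:s onto {2:s}
drop 4:p onto {0:r}
drop 5:p onto {4:p}
drop 6:r onto {5:p}
drop 7:r onto {6:r}
ground layer = {0:r, 1:s}
drop-orders for the pieces not yet dropped (sum over which currently-grounded one goes next):
  1 to go: {3} 1  {7} 1
  2 to go: {2,3} 1  {3,7} 2  {6,7} 1
  3 to go: {1,2,3} 1  {2,3,7} 3  {3,6,7} 3  {5,6,7} 1
  4 to go: {1,2,3,7} 4  {2,3,6,7} 6  {3,5,6,7} 4  {4,5,6,7} 1
  5 to go: {0,4,5,6,7} 1  {1,2,3,6,7} 10  {2,3,5,6,7} 10  {3,4,5,6,7} 5
  6 to go: {0,3,4,5,6,7} 6  {1,2,3,5,6,7} 20  {2,3,4,5,6,7} 15
  if 0:r drops first: 35 orders
  if 1:s drops first: 21 orders
heap linearizations: 56

56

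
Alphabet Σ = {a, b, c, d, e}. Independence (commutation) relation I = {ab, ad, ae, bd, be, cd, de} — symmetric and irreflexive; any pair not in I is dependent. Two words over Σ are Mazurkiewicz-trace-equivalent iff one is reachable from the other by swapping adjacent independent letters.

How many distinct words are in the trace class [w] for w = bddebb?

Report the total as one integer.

60

drop 0:b onto floor
drop 1:d onto floor
drop 2:d onto {1:d}
drop 3:e onto floor
drop 4:b onto {0:b}
drop 5:b onto {4:b}
ground layer = {0:b, 1:d, 3:e}
drop-orders for the pieces not yet dropped (sum over which currently-grounded one goes next):
  1 to go: {2} 1  {3} 1  {5} 1
  2 to go: {1,2} 1  {2,3} 2  {2,5} 2  {3,5} 2  {4,5} 1
  3 to go: {0,4,5} 1  {1,2,3} 3  {1,2,5} 3  {2,3,5} 6  {2,4,5} 3  {3,4,5} 3
  4 to go: {0,2,4,5} 4  {0,3,4,5} 4  {1,2,3,5} 12  {1,2,4,5} 6  {2,3,4,5} 12
  if 0:b drops first: 30 orders
  if 1:d drops first: 20 orders
  if 3:e drops first: 10 orders
heap linearizations: 60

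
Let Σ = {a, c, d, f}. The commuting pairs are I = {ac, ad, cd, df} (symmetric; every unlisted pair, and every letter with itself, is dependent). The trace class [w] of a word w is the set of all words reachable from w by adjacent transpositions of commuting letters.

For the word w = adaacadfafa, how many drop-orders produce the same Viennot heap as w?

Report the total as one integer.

piece 0:a — minimal
piece 1:d — minimal
piece 2:a rests on {0:a}
piece 3:a rests on {2:a}
piece 4:c — minimal
piece 5:a rests on {3:a}
piece 6:d rests on {1:d}
piece 7:f rests on {4:c, 5:a}
piece 8:a rests on {7:f}
piece 9:f rests on {8:a}
piece 10:a rests on {9:f}
minimal pieces: {0:a, 1:d, 4:c}
ways to finish when only these pieces remain (= sum over removing one remaining piece with nothing left below it):
  1 left: {6}→1  {10}→1
  2 left: {1,6}→1  {6,10}→2  {9,10}→1
  3 left: {1,6,10}→3  {6,9,10}→3  {8,9,10}→1
  4 left: {1,6,9,10}→6  {6,8,9,10}→4  {7,8,9,10}→1
  5 left: {1,6,8,9,10}→10  {4,7,8,9,10}→1  {5,7,8,9,10}→1  {6,7,8,9,10}→5
  6 left: {1,6,7,8,9,10}→15  {3,5,7,8,9,10}→1  {4,5,7,8,9,10}→2  {4,6,7,8,9,10}→6  {5,6,7,8,9,10}→6
  7 left: {1,4,6,7,8,9,10}→21  {1,5,6,7,8,9,10}→21  {2,3,5,7,8,9,10}→1  {3,4,5,7,8,9,10}→3  {3,5,6,7,8,9,10}→7  {4,5,6,7,8,9,10}→14
  8 left: {0,2,3,5,7,8,9,10}→1  {1,3,5,6,7,8,9,10}→28  {1,4,5,6,7,8,9,10}→56  {2,3,4,5,7,8,9,10}→4  {2,3,5,6,7,8,9,10}→8  {3,4,5,6,7,8,9,10}→24
  9 left: {0,2,3,4,5,7,8,9,10}→5  {0,2,3,5,6,7,8,9,10}→9  {1,2,3,5,6,7,8,9,10}→36  {1,3,4,5,6,7,8,9,10}→108  {2,3,4,5,6,7,8,9,10}→36
  placing 0:a first → 180 extensions
  placing 1:d first → 50 extensions
  placing 4:c first → 45 extensions
total linear extensions = 275

275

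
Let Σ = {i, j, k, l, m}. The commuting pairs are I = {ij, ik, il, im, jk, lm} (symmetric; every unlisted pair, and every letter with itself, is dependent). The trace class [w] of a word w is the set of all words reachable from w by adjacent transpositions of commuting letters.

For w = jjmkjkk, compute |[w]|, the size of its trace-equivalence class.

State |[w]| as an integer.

piece 0:j — minimal
piece 1:j rests on {0:j}
piece 2:m rests on {1:j}
piece 3:k rests on {2:m}
piece 4:j rests on {2:m}
piece 5:k rests on {3:k}
piece 6:k rests on {5:k}
minimal pieces: {0:j}
ways to finish when only these pieces remain (= sum over removing one remaining piece with nothing left below it):
  1 left: {4}→1  {6}→1
  2 left: {4,6}→2  {5,6}→1
  3 left: {3,5,6}→1  {4,5,6}→3
  4 left: {3,4,5,6}→4
  5 left: {2,3,4,5,6}→4
  placing 0:j first → 4 extensions

4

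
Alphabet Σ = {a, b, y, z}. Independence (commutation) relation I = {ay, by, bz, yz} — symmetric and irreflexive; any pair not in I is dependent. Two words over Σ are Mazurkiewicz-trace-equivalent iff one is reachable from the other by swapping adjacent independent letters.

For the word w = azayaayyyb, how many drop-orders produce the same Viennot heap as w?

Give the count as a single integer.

210

0(a) covers ∅
1(z) covers 0:a
2(a) covers 1:z
3(y) covers ∅
4(a) covers 2:a
5(a) covers 4:a
6(y) covers 3:y
7(y) covers 6:y
8(y) covers 7:y
9(b) covers 5:a
floor of heap: 0:a, 3:y
completions by unplaced set U, small U first (add the entries for U minus each lowest piece of U):
  |U|=1: {8}:1  {9}:1
  |U|=2: {5,9}:1  {7,8}:1  {8,9}:2
  |U|=3: {4,5,9}:1  {5,8,9}:3  {6,7,8}:1  {7,8,9}:3
  |U|=4: {2,4,5,9}:1  {3,6,7,8}:1  {4,5,8,9}:4  {5,7,8,9}:6  {6,7,8,9}:4
  |U|=5: {1,2,4,5,9}:1  {2,4,5,8,9}:5  {3,6,7,8,9}:5  {4,5,7,8,9}:10  {5,6,7,8,9}:10
  |U|=6: {0,1,2,4,5,9}:1  {1,2,4,5,8,9}:6  {2,4,5,7,8,9}:15  {3,5,6,7,8,9}:15  {4,5,6,7,8,9}:20
  |U|=7: {0,1,2,4,5,8,9}:7  {1,2,4,5,7,8,9}:21  {2,4,5,6,7,8,9}:35  {3,4,5,6,7,8,9}:35
  |U|=8: {0,1,2,4,5,7,8,9}:28  {1,2,4,5,6,7,8,9}:56  {2,3,4,5,6,7,8,9}:70
  start at 0(a): 126
  start at 3(y): 84
sum over floor = 210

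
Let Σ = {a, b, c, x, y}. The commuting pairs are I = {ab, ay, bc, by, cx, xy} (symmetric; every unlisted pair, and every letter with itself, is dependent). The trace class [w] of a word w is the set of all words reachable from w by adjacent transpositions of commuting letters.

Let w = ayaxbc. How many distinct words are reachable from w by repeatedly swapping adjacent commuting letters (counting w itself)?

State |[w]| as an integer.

12

0(a) covers ∅
1(y) covers ∅
2(a) covers 0:a
3(x) covers 2:a
4(b) covers 3:x
5(c) covers 1:y, 2:a
floor of heap: 0:a, 1:y
completions by unplaced set U, small U first (add the entries for U minus each lowest piece of U):
  |U|=1: {4}:1  {5}:1
  |U|=2: {1,5}:1  {3,4}:1  {4,5}:2
  |U|=3: {1,4,5}:3  {3,4,5}:3
  |U|=4: {1,3,4,5}:6  {2,3,4,5}:3
  start at 0(a): 9
  start at 1(y): 3
sum over floor = 12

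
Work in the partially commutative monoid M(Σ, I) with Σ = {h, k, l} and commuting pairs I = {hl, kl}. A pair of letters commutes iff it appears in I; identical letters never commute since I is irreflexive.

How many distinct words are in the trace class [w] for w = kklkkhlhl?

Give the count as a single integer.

drop 0:k onto floor
drop 1:k onto {0:k}
drop 2:l onto floor
drop 3:k onto {1:k}
drop 4:k onto {3:k}
drop 5:h onto {4:k}
drop 6:l onto {2:l}
drop 7:h onto {5:h}
drop 8:l onto {6:l}
ground layer = {0:k, 2:l}
drop-orders for the pieces not yet dropped (sum over which currently-grounded one goes next):
  1 to go: {7} 1  {8} 1
  2 to go: {5,7} 1  {6,8} 1  {7,8} 2
  3 to go: {2,6,8} 1  {4,5,7} 1  {5,7,8} 3  {6,7,8} 3
  4 to go: {2,6,7,8} 4  {3,4,5,7} 1  {4,5,7,8} 4  {5,6,7,8} 6
  5 to go: {1,3,4,5,7} 1  {2,5,6,7,8} 10  {3,4,5,7,8} 5  {4,5,6,7,8} 10
  6 to go: {0,1,3,4,5,7} 1  {1,3,4,5,7,8} 6  {2,4,5,6,7,8} 20  {3,4,5,6,7,8} 15
  7 to go: {0,1,3,4,5,7,8} 7  {1,3,4,5,6,7,8} 21  {2,3,4,5,6,7,8} 35
  if 0:k drops first: 56 orders
  if 2:l drops first: 28 orders
heap linearizations: 84

84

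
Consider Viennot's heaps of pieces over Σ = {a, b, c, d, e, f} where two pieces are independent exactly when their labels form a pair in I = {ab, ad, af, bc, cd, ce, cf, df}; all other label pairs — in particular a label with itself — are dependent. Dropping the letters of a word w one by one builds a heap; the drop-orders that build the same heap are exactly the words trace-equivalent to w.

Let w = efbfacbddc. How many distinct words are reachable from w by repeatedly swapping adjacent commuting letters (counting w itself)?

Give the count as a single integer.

84

#0=e has no predecessor
#1=f depends on [0:e]
#2=b depends on [1:f]
#3=f depends on [2:b]
#4=a depends on [0:e]
#5=c depends on [4:a]
#6=b depends on [3:f]
#7=d depends on [6:b]
#8=d depends on [7:d]
#9=c depends on [5:c]
sources: [0:e]
N(rest) = Σ N(rest − s) over sources s of rest; N(one piece) = 1:
  size 1 → [8]=1  [9]=1
  size 2 → [5,9]=1  [7,8]=1  [8,9]=2
  size 3 → [4,5,9]=1  [5,8,9]=3  [6,7,8]=1  [7,8,9]=3
  size 4 → [3,6,7,8]=1  [4,5,8,9]=4  [5,7,8,9]=6  [6,7,8,9]=4
  size 5 → [2,3,6,7,8]=1  [3,6,7,8,9]=5  [4,5,7,8,9]=10  [5,6,7,8,9]=10
  size 6 → [1,2,3,6,7,8]=1  [2,3,6,7,8,9]=6  [3,5,6,7,8,9]=15  [4,5,6,7,8,9]=20
  size 7 → [1,2,3,6,7,8,9]=7  [2,3,5,6,7,8,9]=21  [3,4,5,6,7,8,9]=35
  size 8 → [1,2,3,5,6,7,8,9]=28  [2,3,4,5,6,7,8,9]=56
  first=0(e) contributes 84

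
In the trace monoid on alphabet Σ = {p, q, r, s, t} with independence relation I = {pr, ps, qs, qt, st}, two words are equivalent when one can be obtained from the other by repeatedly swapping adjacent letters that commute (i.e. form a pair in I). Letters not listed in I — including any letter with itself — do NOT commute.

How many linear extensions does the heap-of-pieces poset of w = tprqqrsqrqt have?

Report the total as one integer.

8

piece 0:t — minimal
piece 1:p rests on {0:t}
piece 2:r rests on {0:t}
piece 3:q rests on {1:p, 2:r}
piece 4:q rests on {3:q}
piece 5:r rests on {4:q}
piece 6:s rests on {5:r}
piece 7:q rests on {5:r}
piece 8:r rests on {6:s, 7:q}
piece 9:q rests on {8:r}
piece 10:t rests on {8:r}
minimal pieces: {0:t}
ways to finish when only these pieces remain (= sum over removing one remaining piece with nothing left below it):
  1 left: {9}→1  {10}→1
  2 left: {9,10}→2
  3 left: {8,9,10}→2
  4 left: {6,8,9,10}→2  {7,8,9,10}→2
  5 left: {6,7,8,9,10}→4
  6 left: {5,6,7,8,9,10}→4
  7 left: {4,5,6,7,8,9,10}→4
  8 left: {3,4,5,6,7,8,9,10}→4
  9 left: {1,3,4,5,6,7,8,9,10}→4  {2,3,4,5,6,7,8,9,10}→4
  placing 0:t first → 8 extensions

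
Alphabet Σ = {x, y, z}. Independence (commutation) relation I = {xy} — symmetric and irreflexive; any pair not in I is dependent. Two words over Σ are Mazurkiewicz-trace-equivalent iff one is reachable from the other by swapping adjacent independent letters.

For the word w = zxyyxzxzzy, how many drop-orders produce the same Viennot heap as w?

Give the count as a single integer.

6

drop 0:z onto floor
drop 1:x onto {0:z}
drop 2:y onto {0:z}
drop 3:y onto {2:y}
drop 4:x onto {1:x}
drop 5:z onto {3:y, 4:x}
drop 6:x onto {5:z}
drop 7:z onto {6:x}
drop 8:z onto {7:z}
drop 9:y onto {8:z}
ground layer = {0:z}
drop-orders for the pieces not yet dropped (sum over which currently-grounded one goes next):
  1 to go: {9} 1
  2 to go: {8,9} 1
  3 to go: {7,8,9} 1
  4 to go: {6,7,8,9} 1
  5 to go: {5,6,7,8,9} 1
  6 to go: {3,5,6,7,8,9} 1  {4,5,6,7,8,9} 1
  7 to go: {1,4,5,6,7,8,9} 1  {2,3,5,6,7,8,9} 1  {3,4,5,6,7,8,9} 2
  8 to go: {1,3,4,5,6,7,8,9} 3  {2,3,4,5,6,7,8,9} 3
  if 0:z drops first: 6 orders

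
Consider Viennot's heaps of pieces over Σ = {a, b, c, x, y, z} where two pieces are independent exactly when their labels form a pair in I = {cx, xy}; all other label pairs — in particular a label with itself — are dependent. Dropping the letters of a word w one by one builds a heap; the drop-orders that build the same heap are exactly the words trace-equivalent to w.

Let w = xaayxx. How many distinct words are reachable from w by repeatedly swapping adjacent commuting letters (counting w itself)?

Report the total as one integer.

3

drop 0:x onto floor
drop 1:a onto {0:x}
drop 2:a onto {1:a}
drop 3:y onto {2:a}
drop 4:x onto {2:a}
drop 5:x onto {4:x}
ground layer = {0:x}
drop-orders for the pieces not yet dropped (sum over which currently-grounded one goes next):
  1 to go: {3} 1  {5} 1
  2 to go: {3,5} 2  {4,5} 1
  3 to go: {3,4,5} 3
  4 to go: {2,3,4,5} 3
  if 0:x drops first: 3 orders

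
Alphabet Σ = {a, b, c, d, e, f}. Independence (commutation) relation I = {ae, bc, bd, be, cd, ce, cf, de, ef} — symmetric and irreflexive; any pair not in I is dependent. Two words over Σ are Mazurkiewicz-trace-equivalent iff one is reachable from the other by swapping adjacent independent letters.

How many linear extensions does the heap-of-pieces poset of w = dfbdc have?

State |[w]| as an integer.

10

piece 0:d — minimal
piece 1:f rests on {0:d}
piece 2:b rests on {1:f}
piece 3:d rests on {1:f}
piece 4:c — minimal
minimal pieces: {0:d, 4:c}
ways to finish when only these pieces remain (= sum over removing one remaining piece with nothing left below it):
  1 left: {2}→1  {3}→1  {4}→1
  2 left: {2,3}→2  {2,4}→2  {3,4}→2
  3 left: {1,2,3}→2  {2,3,4}→6
  placing 0:d first → 8 extensions
  placing 4:c first → 2 extensions
total linear extensions = 10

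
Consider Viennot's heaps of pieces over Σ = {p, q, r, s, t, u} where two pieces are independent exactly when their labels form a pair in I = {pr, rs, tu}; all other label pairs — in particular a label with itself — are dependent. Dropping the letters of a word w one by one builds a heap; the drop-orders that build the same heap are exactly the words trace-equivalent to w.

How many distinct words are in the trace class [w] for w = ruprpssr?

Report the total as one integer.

15

0(r) covers ∅
1(u) covers 0:r
2(p) covers 1:u
3(r) covers 1:u
4(p) covers 2:p
5(s) covers 4:p
6(s) covers 5:s
7(r) covers 3:r
floor of heap: 0:r
completions by unplaced set U, small U first (add the entries for U minus each lowest piece of U):
  |U|=1: {6}:1  {7}:1
  |U|=2: {3,7}:1  {5,6}:1  {6,7}:2
  |U|=3: {3,6,7}:3  {4,5,6}:1  {5,6,7}:3
  |U|=4: {2,4,5,6}:1  {3,5,6,7}:6  {4,5,6,7}:4
  |U|=5: {2,4,5,6,7}:5  {3,4,5,6,7}:10
  |U|=6: {2,3,4,5,6,7}:15
  start at 0(r): 15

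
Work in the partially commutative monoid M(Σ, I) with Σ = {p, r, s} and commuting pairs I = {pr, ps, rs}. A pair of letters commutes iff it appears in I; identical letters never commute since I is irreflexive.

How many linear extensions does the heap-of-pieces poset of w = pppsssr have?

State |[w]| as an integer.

#0=p has no predecessor
#1=p depends on [0:p]
#2=p depends on [1:p]
#3=s has no predecessor
#4=s depends on [3:s]
#5=s depends on [4:s]
#6=r has no predecessor
sources: [0:p, 3:s, 6:r]
N(rest) = Σ N(rest − s) over sources s of rest; N(one piece) = 1:
  size 1 → [2]=1  [5]=1  [6]=1
  size 2 → [1,2]=1  [2,5]=2  [2,6]=2  [4,5]=1  [5,6]=2
  size 3 → [0,1,2]=1  [1,2,5]=3  [1,2,6]=3  [2,4,5]=3  [2,5,6]=6  [3,4,5]=1  [4,5,6]=3
  size 4 → [0,1,2,5]=4  [0,1,2,6]=4  [1,2,4,5]=6  [1,2,5,6]=12  [2,3,4,5]=4  [2,4,5,6]=12  [3,4,5,6]=4
  size 5 → [0,1,2,4,5]=10  [0,1,2,5,6]=20  [1,2,3,4,5]=10  [1,2,4,5,6]=30  [2,3,4,5,6]=20
  first=0(p) contributes 60
  first=3(s) contributes 60
  first=6(r) contributes 20
|[w]| = 140

140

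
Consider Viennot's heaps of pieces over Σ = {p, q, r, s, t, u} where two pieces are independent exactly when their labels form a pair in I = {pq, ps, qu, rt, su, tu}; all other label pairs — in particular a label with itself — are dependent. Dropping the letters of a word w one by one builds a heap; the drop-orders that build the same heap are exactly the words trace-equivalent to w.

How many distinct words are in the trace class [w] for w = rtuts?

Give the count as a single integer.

#0=r has no predecessor
#1=t has no predecessor
#2=u depends on [0:r]
#3=t depends on [1:t]
#4=s depends on [0:r, 3:t]
sources: [0:r, 1:t]
N(rest) = Σ N(rest − s) over sources s of rest; N(one piece) = 1:
  size 1 → [2]=1  [4]=1
  size 2 → [2,4]=2  [3,4]=1
  size 3 → [0,2,4]=2  [1,3,4]=1  [2,3,4]=3
  first=0(r) contributes 4
  first=1(t) contributes 5
|[w]| = 9

9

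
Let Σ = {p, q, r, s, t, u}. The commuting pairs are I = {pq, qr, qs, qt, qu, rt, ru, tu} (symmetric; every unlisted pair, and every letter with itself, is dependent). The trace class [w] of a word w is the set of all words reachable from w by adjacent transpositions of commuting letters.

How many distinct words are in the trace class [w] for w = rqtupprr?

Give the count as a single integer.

0(r) covers ∅
1(q) covers ∅
2(t) covers ∅
3(u) covers ∅
4(p) covers 0:r, 2:t, 3:u
5(p) covers 4:p
6(r) covers 5:p
7(r) covers 6:r
floor of heap: 0:r, 1:q, 2:t, 3:u
completions by unplaced set U, small U first (add the entries for U minus each lowest piece of U):
  |U|=1: {1}:1  {7}:1
  |U|=2: {1,7}:2  {6,7}:1
  |U|=3: {1,6,7}:3  {5,6,7}:1
  |U|=4: {1,5,6,7}:4  {4,5,6,7}:1
  |U|=5: {0,4,5,6,7}:1  {1,4,5,6,7}:5  {2,4,5,6,7}:1  {3,4,5,6,7}:1
  |U|=6: {0,1,4,5,6,7}:6  {0,2,4,5,6,7}:2  {0,3,4,5,6,7}:2  {1,2,4,5,6,7}:6  {1,3,4,5,6,7}:6  {2,3,4,5,6,7}:2
  start at 0(r): 14
  start at 1(q): 6
  start at 2(t): 14
  start at 3(u): 14
sum over floor = 48

48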